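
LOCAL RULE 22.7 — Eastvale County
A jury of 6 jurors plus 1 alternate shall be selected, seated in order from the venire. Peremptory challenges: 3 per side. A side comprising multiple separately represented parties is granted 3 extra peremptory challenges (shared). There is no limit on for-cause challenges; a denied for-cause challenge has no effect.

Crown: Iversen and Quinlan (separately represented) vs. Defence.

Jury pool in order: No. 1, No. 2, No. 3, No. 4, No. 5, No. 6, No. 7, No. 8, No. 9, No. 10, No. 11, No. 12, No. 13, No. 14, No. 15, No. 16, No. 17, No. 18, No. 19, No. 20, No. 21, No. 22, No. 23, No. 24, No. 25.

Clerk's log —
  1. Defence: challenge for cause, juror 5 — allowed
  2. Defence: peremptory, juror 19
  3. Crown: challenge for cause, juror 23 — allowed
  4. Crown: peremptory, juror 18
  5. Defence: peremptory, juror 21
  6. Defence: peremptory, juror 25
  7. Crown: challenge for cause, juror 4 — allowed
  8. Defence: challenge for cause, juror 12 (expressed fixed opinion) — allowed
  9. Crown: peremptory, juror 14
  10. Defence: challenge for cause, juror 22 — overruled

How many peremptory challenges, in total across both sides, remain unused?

Crown allotment: 3 base + 3 multi-party = 6. Defence allotment: 3.
Crown peremptories used: #18, #14 — 2 (for-cause on #23, #4 don't count).
Defence peremptories used: #19, #21, #25 — 3 (for-cause on #5, #12, #22 don't count).
Remaining: (6 − 2) + (3 − 3) = 4.

4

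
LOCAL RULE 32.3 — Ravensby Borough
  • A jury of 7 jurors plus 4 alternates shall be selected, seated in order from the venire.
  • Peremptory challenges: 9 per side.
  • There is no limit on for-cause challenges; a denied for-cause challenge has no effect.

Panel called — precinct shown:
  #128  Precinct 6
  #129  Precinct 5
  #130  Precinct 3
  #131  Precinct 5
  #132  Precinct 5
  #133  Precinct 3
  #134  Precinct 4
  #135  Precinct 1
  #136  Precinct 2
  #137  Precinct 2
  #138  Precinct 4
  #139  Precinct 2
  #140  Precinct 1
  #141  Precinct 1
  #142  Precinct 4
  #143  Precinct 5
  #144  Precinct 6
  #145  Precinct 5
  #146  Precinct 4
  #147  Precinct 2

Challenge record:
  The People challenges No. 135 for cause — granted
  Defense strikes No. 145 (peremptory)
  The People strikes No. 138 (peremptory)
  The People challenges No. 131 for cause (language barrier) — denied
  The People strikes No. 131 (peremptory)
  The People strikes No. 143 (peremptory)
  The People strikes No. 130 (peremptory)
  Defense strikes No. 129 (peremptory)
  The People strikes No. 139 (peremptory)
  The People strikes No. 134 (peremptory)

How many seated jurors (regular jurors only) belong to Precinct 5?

Removed: #129, #130, #131, #134, #135, #138, #139, #143, #145.
Seated jurors 1–7: #128, #132, #133, #136, #137, #140, #141 (alternates #142, #144, #146, #147 not counted).
Of those, in Precinct 5: #132 → 1.

1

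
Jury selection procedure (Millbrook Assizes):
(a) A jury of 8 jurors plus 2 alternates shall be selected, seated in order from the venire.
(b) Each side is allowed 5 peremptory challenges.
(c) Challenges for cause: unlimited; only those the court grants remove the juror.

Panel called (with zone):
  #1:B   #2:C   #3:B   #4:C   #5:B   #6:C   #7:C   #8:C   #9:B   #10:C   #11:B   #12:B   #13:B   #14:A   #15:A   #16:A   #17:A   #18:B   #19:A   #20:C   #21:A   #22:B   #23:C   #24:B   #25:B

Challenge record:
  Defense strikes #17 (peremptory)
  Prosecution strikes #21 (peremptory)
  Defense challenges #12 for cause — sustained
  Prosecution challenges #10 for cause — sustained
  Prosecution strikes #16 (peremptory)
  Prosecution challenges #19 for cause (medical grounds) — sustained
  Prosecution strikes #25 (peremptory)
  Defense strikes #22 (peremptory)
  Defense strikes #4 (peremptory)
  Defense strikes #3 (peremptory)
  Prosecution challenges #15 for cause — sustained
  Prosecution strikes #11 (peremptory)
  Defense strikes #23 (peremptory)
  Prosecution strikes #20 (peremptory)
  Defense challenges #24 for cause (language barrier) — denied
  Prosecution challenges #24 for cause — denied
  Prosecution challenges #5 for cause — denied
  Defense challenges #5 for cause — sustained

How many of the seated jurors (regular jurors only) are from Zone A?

1

Removed: #3, #4, #5, #10, #11, #12, #15, #16, #17, #19, #20, #21, #22, #23, #25.
Seated jurors 1–8: #1, #2, #6, #7, #8, #9, #13, #14 (alternates #18, #24 not counted).
Of those, in Zone A: #14 → 1.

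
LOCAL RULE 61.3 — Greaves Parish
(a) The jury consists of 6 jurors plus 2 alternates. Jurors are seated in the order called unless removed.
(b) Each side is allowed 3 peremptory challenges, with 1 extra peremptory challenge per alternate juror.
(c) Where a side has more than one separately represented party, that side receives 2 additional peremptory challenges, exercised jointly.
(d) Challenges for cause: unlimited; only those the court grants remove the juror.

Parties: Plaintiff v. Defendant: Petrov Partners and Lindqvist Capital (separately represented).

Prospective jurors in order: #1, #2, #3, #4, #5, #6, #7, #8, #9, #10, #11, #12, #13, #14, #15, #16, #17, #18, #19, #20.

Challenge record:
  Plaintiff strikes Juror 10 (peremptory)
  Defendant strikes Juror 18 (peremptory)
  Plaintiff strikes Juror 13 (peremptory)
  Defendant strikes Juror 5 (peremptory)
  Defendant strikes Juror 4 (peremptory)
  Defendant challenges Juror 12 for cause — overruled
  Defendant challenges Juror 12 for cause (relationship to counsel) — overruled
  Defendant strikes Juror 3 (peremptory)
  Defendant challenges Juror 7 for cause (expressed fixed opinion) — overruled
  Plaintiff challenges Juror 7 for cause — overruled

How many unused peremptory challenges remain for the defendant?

3

Defendant allotment: 3 base + 1 × 2 alternates + 2 multi-party = 7.
Defendant peremptories used: #18, #5, #4, #3 — 4 (for-cause on #12, #12, #7 don't count).
Remaining: 7 − 4 = 3.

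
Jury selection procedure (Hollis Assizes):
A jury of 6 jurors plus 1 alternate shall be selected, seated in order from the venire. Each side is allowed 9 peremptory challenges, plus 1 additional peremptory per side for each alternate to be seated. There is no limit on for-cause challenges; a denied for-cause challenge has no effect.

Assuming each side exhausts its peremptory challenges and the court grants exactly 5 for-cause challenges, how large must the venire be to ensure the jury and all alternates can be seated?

Seats to fill: 6 + 1 alternates = 7.
Peremptories: 9 + 1×1 = 10 per side × 2 sides = 20.
For-cause removals: 5.
Minimum venire: 7 + 20 + 5 = 32.

32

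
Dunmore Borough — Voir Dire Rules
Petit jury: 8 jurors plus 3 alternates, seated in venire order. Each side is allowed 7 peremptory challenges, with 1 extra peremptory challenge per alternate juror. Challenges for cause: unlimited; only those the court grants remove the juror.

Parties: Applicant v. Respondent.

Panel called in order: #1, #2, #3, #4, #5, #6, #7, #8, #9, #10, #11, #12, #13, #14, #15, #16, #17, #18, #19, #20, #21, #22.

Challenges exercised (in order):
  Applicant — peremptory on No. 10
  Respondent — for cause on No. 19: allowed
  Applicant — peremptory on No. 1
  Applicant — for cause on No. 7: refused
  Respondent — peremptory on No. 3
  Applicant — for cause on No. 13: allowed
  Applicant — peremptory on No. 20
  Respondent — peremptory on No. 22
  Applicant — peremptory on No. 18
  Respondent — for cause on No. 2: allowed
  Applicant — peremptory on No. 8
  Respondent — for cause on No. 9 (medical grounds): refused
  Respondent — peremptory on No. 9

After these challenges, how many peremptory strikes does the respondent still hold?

7

Respondent allotment: 7 base + 1 × 3 alternates = 10.
Respondent peremptories used: #3, #22, #9 — 3 (for-cause on #19, #2, #9 don't count).
Remaining: 10 − 3 = 7.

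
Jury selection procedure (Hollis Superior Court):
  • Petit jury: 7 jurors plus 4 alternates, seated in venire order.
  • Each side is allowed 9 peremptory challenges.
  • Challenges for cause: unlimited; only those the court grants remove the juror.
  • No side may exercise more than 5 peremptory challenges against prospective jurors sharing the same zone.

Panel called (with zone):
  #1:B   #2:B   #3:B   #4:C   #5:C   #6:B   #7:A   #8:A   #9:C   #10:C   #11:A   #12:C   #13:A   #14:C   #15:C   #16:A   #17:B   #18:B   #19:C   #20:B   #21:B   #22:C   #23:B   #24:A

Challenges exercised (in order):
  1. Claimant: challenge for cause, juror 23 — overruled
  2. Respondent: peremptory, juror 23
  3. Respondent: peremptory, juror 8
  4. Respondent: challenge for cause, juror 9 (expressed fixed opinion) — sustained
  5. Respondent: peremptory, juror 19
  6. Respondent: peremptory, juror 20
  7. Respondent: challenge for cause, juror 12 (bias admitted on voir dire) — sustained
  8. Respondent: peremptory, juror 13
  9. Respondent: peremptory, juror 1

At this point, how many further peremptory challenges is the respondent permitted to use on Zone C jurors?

Respondent peremptories so far: #23, #8, #19, #20, #13, #1 — 6 of 9 used, 3 left overall.
Against Zone C: #19 — 1 used; per-zone cap 5 leaves 4.
Binding limit: min(3, 4) = 3.

3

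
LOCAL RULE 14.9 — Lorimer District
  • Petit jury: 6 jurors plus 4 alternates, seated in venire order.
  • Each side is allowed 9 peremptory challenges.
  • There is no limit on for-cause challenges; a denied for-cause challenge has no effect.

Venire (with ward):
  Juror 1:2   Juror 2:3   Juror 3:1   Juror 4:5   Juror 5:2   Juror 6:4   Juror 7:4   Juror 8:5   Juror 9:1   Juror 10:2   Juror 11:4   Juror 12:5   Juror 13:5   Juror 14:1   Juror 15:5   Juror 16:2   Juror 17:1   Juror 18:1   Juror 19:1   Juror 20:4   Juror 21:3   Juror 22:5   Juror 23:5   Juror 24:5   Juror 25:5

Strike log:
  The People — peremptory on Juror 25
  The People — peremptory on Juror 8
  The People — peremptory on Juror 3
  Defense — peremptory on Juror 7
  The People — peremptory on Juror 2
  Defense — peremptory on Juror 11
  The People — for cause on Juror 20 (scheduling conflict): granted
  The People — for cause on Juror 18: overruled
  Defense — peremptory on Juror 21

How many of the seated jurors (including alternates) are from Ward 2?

Removed: #2, #3, #7, #8, #11, #20, #21, #25.
Seated (10 incl. alternates): #1, #4, #5, #6, #9, #10, #12, #13, #14, #15.
Of those, in Ward 2: #1, #5, #10 → 3.

3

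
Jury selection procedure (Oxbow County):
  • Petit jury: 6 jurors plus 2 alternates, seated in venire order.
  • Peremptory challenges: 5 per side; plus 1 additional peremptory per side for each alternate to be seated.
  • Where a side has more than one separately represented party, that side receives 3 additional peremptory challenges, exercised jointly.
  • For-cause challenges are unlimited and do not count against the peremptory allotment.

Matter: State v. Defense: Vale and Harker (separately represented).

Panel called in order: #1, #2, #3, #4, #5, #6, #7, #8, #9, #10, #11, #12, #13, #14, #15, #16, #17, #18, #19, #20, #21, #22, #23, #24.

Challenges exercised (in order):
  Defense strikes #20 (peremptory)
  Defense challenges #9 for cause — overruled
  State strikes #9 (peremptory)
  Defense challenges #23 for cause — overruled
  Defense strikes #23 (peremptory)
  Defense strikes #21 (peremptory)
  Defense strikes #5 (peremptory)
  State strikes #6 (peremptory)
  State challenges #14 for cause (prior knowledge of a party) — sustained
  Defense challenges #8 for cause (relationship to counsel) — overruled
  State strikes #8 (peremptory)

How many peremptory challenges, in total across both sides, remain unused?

State allotment: 5 base + 1 × 2 alternates = 7. Defense allotment: 5 base + 1 × 2 alternates + 3 multi-party = 10.
State peremptories used: #9, #6, #8 — 3 (the for-cause on #14 doesn't count).
Defense peremptories used: #20, #23, #21, #5 — 4 (for-cause on #9, #23, #8 don't count).
Remaining: (7 − 3) + (10 − 4) = 10.

10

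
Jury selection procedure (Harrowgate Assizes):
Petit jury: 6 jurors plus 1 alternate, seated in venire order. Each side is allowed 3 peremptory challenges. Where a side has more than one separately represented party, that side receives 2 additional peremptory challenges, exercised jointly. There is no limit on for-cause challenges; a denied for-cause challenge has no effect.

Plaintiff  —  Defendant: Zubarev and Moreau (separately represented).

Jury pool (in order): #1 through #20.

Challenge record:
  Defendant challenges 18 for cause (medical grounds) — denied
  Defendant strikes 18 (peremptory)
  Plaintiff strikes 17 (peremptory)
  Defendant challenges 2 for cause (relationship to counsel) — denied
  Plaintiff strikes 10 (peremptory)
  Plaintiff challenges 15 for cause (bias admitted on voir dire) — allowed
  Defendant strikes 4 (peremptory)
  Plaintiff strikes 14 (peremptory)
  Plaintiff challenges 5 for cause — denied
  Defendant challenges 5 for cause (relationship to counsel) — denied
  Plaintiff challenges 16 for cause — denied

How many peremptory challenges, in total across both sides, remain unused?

Plaintiff allotment: 3. Defendant allotment: 3 base + 2 multi-party = 5.
Plaintiff peremptories used: #17, #10, #14 — 3 (for-cause on #15, #5, #16 don't count).
Defendant peremptories used: #18, #4 — 2 (for-cause on #18, #2, #5 don't count).
Remaining: (3 − 3) + (5 − 2) = 3.

3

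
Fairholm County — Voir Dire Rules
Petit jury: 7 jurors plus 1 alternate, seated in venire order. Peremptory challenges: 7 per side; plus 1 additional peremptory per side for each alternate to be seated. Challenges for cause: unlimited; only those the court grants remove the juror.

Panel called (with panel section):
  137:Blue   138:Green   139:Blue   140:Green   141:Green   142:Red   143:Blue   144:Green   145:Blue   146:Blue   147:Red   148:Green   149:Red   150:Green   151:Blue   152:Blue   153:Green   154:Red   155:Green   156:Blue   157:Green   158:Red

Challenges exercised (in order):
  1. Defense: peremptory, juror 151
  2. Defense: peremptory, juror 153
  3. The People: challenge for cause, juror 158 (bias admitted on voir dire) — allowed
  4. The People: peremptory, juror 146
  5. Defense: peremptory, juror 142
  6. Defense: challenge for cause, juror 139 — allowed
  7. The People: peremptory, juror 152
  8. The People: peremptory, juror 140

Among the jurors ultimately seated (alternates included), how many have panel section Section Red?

1

Removed: #139, #140, #142, #146, #151, #152, #153, #158.
Seated (8 incl. alternates): #137, #138, #141, #143, #144, #145, #147, #148.
Of those, in Section Red: #147 → 1.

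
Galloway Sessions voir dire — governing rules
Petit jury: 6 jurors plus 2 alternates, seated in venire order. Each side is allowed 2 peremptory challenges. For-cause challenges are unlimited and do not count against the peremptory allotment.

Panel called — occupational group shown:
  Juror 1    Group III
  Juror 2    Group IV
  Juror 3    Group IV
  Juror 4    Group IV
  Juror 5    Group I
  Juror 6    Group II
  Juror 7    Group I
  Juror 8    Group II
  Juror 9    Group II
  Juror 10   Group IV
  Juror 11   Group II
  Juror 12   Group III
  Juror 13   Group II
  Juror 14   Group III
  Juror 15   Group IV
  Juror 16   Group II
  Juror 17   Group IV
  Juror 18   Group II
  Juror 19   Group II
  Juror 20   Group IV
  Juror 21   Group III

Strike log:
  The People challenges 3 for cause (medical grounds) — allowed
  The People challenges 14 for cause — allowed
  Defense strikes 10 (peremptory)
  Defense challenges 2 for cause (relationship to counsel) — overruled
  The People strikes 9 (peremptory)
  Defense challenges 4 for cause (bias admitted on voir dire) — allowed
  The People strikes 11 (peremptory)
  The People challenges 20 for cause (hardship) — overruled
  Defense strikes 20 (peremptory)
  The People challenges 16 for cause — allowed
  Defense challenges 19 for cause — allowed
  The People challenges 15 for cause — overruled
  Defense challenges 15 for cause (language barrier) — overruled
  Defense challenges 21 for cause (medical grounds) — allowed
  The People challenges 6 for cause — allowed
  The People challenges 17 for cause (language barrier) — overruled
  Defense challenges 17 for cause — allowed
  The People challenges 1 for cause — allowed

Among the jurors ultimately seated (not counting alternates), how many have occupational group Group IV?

Removed: #1, #3, #4, #6, #9, #10, #11, #14, #16, #17, #19, #20, #21.
Seated jurors 1–6: #2, #5, #7, #8, #12, #13 (alternates #15, #18 not counted).
Of those, in Group IV: #2 → 1.

1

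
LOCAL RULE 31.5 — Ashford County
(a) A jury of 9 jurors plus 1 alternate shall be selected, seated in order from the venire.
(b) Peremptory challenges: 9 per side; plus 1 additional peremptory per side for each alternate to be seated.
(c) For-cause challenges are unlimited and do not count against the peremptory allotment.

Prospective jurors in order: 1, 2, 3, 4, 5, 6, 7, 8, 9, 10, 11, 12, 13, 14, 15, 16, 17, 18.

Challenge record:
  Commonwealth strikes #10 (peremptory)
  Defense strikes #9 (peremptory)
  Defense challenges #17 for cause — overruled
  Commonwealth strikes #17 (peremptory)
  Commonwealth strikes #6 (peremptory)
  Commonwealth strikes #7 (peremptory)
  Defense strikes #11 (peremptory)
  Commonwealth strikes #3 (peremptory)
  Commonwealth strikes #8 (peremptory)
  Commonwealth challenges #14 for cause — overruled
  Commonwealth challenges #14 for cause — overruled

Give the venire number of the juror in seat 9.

Removed: #3, #6, #7, #8, #9, #10, #11, #17. (#14 stays — for-cause denied.)
Seating in order: seats 1–9 → #1, #2, #4, #5, #12, #13, #14, #15, #16; alternates → #18.
So seat 9 is #16.

16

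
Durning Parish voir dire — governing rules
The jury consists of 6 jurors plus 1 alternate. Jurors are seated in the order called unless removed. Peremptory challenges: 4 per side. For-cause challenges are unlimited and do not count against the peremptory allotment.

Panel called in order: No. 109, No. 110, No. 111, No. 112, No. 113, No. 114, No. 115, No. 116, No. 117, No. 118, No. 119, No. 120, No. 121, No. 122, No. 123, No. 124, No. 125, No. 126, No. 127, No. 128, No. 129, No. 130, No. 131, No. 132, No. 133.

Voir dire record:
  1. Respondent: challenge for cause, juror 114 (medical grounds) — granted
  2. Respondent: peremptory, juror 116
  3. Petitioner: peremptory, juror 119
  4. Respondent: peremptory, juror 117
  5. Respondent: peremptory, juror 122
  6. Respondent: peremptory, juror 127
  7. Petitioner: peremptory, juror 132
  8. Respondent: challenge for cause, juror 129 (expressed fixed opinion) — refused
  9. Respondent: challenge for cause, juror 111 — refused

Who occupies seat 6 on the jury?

Removed: #114, #116, #117, #119, #122, #127, #132. (#111, #129 stay — for-cause denied.)
Seating in order: seats 1–6 → #109, #110, #111, #112, #113, #115; alternates → #118.
So seat 6 is #115.

115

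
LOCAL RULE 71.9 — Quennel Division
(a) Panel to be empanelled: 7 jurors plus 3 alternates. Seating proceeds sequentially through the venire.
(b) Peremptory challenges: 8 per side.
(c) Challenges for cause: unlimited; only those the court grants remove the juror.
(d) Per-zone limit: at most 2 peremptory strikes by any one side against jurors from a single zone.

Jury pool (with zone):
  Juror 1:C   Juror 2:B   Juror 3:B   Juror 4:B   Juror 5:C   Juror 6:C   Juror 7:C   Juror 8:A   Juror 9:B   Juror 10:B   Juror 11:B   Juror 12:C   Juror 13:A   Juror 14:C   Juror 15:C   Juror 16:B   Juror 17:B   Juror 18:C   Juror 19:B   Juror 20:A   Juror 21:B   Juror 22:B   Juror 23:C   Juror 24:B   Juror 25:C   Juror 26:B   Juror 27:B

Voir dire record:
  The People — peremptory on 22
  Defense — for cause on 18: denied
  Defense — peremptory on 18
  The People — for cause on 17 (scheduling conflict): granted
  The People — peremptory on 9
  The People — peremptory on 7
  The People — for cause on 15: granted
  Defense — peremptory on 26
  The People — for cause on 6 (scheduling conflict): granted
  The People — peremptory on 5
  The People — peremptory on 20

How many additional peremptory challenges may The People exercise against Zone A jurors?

1

The People peremptories so far: #22, #9, #7, #5, #20 — 5 of 8 used, 3 left overall.
Against Zone A: #20 — 1 used; per-zone cap 2 leaves 1.
Binding limit: min(3, 1) = 1.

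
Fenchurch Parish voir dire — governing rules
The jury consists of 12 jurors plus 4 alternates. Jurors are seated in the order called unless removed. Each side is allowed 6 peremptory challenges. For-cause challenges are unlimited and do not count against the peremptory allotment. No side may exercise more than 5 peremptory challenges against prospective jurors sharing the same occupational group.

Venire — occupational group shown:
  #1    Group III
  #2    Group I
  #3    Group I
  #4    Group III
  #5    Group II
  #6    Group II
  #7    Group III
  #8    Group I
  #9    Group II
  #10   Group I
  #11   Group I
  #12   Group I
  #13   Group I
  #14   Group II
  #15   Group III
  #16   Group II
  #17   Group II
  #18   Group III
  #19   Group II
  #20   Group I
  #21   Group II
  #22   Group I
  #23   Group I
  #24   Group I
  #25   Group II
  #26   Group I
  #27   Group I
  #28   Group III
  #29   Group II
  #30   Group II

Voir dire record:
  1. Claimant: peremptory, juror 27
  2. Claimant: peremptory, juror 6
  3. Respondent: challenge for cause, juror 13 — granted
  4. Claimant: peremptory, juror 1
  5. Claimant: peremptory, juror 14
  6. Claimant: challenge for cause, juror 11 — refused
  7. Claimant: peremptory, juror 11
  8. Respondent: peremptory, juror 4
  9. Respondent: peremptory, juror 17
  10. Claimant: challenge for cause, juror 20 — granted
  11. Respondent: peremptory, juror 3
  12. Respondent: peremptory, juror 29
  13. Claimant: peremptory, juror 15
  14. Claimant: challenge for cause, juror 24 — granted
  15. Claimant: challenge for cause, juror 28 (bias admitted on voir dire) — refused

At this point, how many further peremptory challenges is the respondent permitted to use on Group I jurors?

Respondent peremptories so far: #4, #17, #3, #29 — 4 of 6 used, 2 left overall.
Against Group I: #3 — 1 used; per-group cap 5 leaves 4.
Binding limit: min(2, 4) = 2.

2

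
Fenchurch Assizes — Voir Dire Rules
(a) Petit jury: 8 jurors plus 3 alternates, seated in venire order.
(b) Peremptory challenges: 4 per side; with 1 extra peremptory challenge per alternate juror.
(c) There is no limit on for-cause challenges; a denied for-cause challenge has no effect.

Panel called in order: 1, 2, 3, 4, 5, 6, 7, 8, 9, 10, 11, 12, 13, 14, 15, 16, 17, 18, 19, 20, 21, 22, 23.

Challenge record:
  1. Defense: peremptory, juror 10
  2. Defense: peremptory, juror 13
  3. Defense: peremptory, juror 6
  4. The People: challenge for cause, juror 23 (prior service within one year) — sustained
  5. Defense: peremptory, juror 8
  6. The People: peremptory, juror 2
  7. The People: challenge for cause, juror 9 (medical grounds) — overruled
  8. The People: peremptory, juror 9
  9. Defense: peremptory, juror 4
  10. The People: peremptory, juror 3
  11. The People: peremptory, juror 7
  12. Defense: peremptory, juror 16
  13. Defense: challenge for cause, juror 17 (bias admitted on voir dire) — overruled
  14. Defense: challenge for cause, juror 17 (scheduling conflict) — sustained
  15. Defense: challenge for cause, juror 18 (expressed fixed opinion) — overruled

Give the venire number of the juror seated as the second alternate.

21

Removed: #2, #3, #4, #6, #7, #8, #9, #10, #13, #16, #17, #23. (#18 stays — for-cause denied.)
Seating in order: seats 1–8 → #1, #5, #11, #12, #14, #15, #18, #19; alternates → #20, #21, #22.
So alternate 2 is #21.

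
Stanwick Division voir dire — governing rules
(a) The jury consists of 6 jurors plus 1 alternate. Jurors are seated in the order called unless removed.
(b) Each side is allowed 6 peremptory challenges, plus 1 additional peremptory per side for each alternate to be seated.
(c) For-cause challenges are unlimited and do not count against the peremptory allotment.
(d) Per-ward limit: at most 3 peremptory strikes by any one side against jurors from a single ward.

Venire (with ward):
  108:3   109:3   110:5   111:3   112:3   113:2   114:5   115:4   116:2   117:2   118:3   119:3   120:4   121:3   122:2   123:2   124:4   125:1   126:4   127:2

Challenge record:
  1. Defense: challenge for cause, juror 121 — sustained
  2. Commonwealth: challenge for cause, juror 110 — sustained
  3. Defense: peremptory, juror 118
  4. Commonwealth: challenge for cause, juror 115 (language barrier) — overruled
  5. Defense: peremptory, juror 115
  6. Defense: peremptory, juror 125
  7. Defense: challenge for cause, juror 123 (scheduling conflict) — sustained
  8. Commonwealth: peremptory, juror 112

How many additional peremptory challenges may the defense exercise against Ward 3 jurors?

Defense peremptories so far: #118, #115, #125 — 3 of 7 used, 4 left overall.
Against Ward 3: #118 — 1 used; per-ward cap 3 leaves 2.
Binding limit: min(4, 2) = 2.

2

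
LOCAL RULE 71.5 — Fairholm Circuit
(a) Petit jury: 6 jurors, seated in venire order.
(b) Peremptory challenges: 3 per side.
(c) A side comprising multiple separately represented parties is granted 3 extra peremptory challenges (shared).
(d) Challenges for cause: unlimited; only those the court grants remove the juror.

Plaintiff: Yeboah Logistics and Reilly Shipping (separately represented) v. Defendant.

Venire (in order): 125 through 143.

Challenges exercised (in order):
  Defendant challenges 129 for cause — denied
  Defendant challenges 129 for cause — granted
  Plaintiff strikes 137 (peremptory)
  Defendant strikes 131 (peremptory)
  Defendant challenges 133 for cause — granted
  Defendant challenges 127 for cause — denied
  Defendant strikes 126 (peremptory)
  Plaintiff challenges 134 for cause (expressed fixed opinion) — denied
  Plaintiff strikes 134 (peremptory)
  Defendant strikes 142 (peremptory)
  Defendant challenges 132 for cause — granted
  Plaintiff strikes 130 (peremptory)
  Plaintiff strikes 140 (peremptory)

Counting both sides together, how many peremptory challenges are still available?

2

Plaintiff allotment: 3 base + 3 multi-party = 6. Defendant allotment: 3.
Plaintiff peremptories used: #137, #134, #130, #140 — 4 (the for-cause on #134 doesn't count).
Defendant peremptories used: #131, #126, #142 — 3 (for-cause on #129, #129, #133, #127, #132 don't count).
Remaining: (6 − 4) + (3 − 3) = 2.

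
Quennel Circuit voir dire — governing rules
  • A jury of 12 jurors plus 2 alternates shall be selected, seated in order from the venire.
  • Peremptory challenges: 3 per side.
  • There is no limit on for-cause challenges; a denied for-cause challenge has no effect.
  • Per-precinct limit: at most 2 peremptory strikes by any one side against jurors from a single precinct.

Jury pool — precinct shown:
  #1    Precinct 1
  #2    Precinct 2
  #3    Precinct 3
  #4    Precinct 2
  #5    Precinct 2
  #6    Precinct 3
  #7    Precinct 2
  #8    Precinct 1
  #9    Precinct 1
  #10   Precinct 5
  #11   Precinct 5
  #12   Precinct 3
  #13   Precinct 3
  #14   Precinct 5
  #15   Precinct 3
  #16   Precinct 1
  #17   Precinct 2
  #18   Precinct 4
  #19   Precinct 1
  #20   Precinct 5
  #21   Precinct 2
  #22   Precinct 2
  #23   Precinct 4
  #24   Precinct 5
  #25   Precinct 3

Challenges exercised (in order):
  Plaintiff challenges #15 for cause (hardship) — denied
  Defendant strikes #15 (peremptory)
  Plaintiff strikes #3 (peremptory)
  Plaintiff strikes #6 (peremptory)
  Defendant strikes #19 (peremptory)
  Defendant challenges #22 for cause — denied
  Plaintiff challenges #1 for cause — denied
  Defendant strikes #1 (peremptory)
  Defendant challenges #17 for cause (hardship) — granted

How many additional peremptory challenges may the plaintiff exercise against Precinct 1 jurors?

Plaintiff peremptories so far: #3, #6 — 2 of 3 used, 1 left overall.
Against Precinct 1: none yet — per-precinct cap 2 leaves 2.
Binding limit: min(1, 2) = 1.

1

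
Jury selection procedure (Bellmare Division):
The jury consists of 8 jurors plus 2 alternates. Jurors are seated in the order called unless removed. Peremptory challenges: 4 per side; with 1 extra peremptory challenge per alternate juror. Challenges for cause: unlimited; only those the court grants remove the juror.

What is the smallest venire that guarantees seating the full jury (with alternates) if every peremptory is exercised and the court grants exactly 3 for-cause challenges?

25

Seats to fill: 8 + 2 alternates = 10.
Peremptories: 4 + 1×2 = 6 per side × 2 sides = 12.
For-cause removals: 3.
Minimum venire: 10 + 12 + 3 = 25.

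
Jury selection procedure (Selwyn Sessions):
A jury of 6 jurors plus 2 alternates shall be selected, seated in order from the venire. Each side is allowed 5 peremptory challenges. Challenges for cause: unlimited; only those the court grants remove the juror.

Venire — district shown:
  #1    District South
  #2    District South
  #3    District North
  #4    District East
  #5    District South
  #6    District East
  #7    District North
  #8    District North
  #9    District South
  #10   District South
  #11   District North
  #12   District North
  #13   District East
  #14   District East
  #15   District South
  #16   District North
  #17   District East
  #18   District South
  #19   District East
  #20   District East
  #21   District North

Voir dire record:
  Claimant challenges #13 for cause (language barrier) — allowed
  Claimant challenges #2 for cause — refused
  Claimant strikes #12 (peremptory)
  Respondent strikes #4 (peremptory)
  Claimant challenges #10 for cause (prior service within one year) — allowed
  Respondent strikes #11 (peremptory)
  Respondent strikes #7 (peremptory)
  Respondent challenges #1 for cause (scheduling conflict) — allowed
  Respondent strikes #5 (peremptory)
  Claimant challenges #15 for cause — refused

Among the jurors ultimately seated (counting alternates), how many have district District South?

3

Removed: #1, #4, #5, #7, #10, #11, #12, #13.
Seated (8 incl. alternates): #2, #3, #6, #8, #9, #14, #15, #16.
Of those, in District South: #2, #9, #15 → 3.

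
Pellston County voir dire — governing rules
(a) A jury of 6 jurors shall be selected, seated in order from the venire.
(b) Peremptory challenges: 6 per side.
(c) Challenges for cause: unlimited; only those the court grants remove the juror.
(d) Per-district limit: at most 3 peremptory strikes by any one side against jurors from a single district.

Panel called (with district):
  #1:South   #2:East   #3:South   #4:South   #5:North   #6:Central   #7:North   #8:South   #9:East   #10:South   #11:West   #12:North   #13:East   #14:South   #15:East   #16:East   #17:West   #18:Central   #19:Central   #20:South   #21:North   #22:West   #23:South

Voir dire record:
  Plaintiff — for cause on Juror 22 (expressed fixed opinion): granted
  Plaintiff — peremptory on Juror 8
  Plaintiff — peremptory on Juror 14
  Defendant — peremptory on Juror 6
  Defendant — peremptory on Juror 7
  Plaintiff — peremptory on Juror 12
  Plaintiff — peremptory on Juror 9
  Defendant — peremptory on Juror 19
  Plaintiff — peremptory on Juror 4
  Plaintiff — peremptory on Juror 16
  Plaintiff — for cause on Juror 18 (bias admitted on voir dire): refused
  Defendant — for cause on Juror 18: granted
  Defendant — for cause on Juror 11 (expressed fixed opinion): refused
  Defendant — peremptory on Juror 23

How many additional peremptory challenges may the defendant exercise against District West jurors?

2

Defendant peremptories so far: #6, #7, #19, #23 — 4 of 6 used, 2 left overall.
Against District West: none yet — per-district cap 3 leaves 3.
Binding limit: min(2, 3) = 2.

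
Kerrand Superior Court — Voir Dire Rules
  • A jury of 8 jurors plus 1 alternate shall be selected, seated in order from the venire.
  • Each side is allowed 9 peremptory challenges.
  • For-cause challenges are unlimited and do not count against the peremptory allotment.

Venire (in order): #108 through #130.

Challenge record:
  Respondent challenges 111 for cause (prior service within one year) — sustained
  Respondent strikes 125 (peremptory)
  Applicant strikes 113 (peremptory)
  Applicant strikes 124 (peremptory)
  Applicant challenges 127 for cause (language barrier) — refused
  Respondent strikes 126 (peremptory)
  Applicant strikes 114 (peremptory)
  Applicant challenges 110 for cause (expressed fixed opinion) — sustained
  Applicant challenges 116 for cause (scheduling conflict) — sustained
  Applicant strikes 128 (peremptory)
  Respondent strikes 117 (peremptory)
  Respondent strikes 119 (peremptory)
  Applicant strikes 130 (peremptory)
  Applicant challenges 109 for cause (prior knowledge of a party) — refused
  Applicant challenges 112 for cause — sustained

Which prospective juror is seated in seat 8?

123

Removed: #110, #111, #112, #113, #114, #116, #117, #119, #124, #125, #126, #128, #130. (#109, #127 stay — for-cause denied.)
Seating in order: seats 1–8 → #108, #109, #115, #118, #120, #121, #122, #123; alternates → #127.
So seat 8 is #123.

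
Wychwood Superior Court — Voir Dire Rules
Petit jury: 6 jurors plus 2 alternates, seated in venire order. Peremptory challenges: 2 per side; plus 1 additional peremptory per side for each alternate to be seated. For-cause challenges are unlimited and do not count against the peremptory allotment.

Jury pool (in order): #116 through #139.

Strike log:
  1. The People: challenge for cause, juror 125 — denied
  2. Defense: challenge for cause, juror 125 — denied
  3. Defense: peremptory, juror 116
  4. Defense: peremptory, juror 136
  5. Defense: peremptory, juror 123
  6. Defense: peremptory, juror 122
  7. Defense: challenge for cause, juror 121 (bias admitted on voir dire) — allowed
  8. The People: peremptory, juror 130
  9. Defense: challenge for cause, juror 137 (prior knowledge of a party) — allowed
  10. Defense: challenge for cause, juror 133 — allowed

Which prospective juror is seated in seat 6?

Removed: #116, #121, #122, #123, #130, #133, #136, #137. (#125 stays — for-cause denied.)
Seating in order: seats 1–6 → #117, #118, #119, #120, #124, #125; alternates → #126, #127.
So seat 6 is #125.

125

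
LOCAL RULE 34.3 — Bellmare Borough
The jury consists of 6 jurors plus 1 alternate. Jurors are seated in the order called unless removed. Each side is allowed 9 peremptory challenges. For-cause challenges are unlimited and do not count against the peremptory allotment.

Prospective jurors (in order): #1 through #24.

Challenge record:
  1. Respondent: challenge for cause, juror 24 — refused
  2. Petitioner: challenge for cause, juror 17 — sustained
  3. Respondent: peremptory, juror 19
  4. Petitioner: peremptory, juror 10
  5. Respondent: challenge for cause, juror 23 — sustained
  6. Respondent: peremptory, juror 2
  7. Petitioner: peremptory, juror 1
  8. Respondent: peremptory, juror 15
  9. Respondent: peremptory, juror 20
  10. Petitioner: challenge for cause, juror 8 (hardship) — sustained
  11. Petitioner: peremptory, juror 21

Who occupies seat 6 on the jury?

9

Removed: #1, #2, #8, #10, #15, #17, #19, #20, #21, #23. (#24 stays — for-cause denied.)
Seating in order: seats 1–6 → #3, #4, #5, #6, #7, #9; alternates → #11.
So seat 6 is #9.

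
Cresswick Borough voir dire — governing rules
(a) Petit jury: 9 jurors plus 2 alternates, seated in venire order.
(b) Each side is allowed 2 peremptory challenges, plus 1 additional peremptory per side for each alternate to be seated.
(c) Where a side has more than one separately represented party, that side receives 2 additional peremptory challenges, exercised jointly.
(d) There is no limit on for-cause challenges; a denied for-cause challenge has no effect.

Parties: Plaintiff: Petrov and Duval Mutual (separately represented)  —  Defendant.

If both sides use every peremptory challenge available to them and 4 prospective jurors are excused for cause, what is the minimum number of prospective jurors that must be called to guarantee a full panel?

25

Seats to fill: 9 + 2 alternates = 11.
Peremptories — Plaintiff: 2 + 1×2 + 2 = 6; Defendant: 2 + 1×2 = 4; total 10.
For-cause removals: 4.
Minimum venire: 11 + 10 + 4 = 25.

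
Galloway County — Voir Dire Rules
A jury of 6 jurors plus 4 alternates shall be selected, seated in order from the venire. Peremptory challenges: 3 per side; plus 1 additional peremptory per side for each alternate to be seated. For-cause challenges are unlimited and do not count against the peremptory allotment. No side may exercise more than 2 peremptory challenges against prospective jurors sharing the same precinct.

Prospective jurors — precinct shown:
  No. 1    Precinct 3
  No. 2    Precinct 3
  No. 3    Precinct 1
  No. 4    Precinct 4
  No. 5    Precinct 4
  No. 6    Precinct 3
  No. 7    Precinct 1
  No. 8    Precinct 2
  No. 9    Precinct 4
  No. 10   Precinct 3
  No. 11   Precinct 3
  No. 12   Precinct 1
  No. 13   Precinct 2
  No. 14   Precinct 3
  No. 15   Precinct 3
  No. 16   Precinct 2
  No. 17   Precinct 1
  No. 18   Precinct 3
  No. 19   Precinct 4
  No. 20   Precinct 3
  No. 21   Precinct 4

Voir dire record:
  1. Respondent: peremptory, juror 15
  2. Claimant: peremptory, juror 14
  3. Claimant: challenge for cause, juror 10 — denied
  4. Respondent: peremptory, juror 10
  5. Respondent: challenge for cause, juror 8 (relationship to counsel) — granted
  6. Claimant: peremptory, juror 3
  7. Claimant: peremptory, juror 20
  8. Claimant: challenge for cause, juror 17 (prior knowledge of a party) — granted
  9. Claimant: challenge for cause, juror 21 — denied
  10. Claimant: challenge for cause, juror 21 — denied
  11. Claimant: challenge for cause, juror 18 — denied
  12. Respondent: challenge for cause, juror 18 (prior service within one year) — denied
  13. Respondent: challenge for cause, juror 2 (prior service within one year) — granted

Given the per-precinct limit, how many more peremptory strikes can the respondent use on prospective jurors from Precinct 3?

0

Respondent peremptories so far: #15, #10 — 2 of 7 used, 5 left overall.
Against Precinct 3: #15, #10 — 2 used; per-precinct cap 2 leaves 0.
Binding limit: min(5, 0) = 0.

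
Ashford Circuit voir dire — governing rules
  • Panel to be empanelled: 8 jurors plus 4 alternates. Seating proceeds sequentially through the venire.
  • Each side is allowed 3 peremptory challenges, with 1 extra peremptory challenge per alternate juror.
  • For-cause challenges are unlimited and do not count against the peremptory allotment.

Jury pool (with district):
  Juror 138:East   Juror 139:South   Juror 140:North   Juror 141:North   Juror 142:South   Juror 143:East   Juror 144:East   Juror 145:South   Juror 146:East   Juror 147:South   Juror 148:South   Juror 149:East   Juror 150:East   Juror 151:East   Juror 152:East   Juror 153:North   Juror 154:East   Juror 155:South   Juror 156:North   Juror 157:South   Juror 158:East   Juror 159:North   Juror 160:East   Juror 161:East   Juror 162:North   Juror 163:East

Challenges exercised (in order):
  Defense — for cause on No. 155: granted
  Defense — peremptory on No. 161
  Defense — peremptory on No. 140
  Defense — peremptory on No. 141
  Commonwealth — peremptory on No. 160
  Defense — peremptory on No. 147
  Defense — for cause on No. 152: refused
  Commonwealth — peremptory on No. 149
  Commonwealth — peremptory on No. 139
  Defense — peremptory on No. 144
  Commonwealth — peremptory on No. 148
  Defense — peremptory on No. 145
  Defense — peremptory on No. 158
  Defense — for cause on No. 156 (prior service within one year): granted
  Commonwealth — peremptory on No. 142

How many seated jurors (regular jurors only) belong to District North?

1

Removed: #139, #140, #141, #142, #144, #145, #147, #148, #149, #155, #156, #158, #160, #161.
Seated jurors 1–8: #138, #143, #146, #150, #151, #152, #153, #154 (alternates #157, #159, #162, #163 not counted).
Of those, in District North: #153 → 1.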